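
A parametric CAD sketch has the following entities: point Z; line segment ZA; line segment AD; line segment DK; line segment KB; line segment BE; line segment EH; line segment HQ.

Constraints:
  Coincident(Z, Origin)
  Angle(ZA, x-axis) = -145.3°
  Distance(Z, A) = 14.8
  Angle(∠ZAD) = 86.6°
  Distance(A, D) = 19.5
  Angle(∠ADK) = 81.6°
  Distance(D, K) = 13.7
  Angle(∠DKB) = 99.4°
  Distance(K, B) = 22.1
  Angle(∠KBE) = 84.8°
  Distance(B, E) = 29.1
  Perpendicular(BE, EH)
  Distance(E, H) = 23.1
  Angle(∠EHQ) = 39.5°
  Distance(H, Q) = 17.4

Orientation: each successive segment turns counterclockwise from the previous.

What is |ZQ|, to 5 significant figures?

18.925

Z is at the origin; ZA runs at -145.3° with length 14.8, so A = (-12.168, -8.4253). ∠ZAD = 86.6° gives AD at -51.900° from the x-axis; with |AD| = 19.5, D = (-0.13553, -23.771). ∠ADK = 81.6° gives DK at 46.500° from the x-axis; with |DK| = 13.7, K = (9.2949, -13.833). ∠DKB = 99.4° gives KB at 127.10° from the x-axis; with |KB| = 22.1, B = (-4.0360, 3.7937). ∠KBE = 84.8° gives BE at -137.70° from the x-axis; with |BE| = 29.1, E = (-25.559, -15.791). BE ⟂ EH, so EH runs at -47.700°; with |EH| = 23.1, H = (-10.013, -32.876). ∠EHQ = 39.5° gives HQ at 92.800° from the x-axis; with |HQ| = 17.4, Q = (-10.863, -15.497). Then |ZQ| = |Q − Z| = 18.925.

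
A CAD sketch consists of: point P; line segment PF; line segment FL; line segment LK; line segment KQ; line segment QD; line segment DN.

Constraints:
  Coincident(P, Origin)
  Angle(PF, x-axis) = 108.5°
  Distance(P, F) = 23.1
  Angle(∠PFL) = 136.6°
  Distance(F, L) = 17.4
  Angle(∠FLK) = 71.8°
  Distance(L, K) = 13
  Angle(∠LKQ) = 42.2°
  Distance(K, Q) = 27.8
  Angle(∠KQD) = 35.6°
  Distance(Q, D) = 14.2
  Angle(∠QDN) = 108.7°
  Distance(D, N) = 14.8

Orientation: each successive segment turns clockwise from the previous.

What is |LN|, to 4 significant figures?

10.58

∠KQD = 35.6° gives QD at 34.70° from the x-axis; with |QD| = 14.2, D = (-6.634, 37.33). ∠QDN = 108.7° gives DN at -36.60° from the x-axis; with |DN| = 14.8, N = (5.248, 28.50). Then |LN| = |N − L| = 10.58.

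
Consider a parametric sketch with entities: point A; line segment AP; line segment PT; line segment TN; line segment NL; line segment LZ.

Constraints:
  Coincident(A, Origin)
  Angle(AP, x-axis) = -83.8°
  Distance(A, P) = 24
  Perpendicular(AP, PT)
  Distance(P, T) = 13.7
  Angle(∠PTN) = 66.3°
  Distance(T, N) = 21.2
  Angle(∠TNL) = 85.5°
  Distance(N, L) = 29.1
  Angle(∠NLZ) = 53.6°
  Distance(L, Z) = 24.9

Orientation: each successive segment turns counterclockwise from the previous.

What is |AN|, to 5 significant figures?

6.9187

A is at the origin; AP runs at -83.8° with length 24.0, so P = (2.5920, -23.860). AP ⟂ PT, so PT runs at 6.2000°; with |PT| = 13.7, T = (16.212, -22.380). ∠PTN = 66.3° gives TN at 119.90° from the x-axis; with |TN| = 21.2, N = (5.6439, -4.0018). Then |AN| = |N − A| = 6.9187.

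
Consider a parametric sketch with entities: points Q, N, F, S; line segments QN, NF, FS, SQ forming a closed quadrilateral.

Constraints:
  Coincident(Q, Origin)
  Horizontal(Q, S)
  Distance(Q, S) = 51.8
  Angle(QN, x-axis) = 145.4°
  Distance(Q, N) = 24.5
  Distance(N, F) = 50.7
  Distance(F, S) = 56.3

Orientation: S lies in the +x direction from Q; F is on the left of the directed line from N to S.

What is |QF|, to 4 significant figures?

49.73

Q is at the origin; QS is horizontal with |QS| = 51.8 and S in +x, so S = (51.8, 0). QN runs at 145.4° with |QN| = 24.5, so N = (-20.17, 13.91). F is determined by |NF| = 50.7 and |FS| = 56.3 together: it lies at the intersection of circle(N, 50.7) and circle(S, 56.3). With |NS| = 73.30, the foot of the radical line on NS is 32.56 from N and the perpendicular offset is √(50.7² − 32.56²) = 38.86. Taking the left-of-NS solution: F = (19.18, 45.89).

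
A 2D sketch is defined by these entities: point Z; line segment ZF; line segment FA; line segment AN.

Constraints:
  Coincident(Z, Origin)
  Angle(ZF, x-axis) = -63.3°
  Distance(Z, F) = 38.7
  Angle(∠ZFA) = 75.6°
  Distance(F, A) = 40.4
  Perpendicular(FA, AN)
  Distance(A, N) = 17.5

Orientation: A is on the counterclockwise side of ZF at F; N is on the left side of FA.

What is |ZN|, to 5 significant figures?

36.695

Z is at the origin; ZF runs at -63.3° with length 38.7, so F = 38.7·(cos -63.3°, sin -63.3°) = (17.389, -34.573). ∠ZFA = 75.6°, so FA runs at -63.3° + (180° − 75.6°) = 41.100° from the x-axis; with |FA| = 40.4, A = F + 40.4·(cos 41.100°, sin 41.100°) = (47.833, -8.0155). FA ⟂ AN; with |AN| = 17.5 on the left of FA, N = A + 17.5·(-0.65738, 0.75356) = (36.329, 5.1718). Then |ZN| = |N − Z| = 36.695.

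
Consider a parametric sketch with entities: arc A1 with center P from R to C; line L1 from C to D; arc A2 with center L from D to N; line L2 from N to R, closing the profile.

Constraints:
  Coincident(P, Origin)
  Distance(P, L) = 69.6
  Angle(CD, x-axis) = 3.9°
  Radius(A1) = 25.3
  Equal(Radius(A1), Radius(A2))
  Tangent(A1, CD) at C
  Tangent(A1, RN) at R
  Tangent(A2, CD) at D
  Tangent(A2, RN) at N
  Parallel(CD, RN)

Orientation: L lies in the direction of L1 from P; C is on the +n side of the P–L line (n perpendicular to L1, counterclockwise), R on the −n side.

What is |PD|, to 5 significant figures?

74.056

The slot axis is L1's direction at 3.9°, so u = (cos 3.9°, sin 3.9°) = (0.99768, 0.068015) and n = (−sin 3.9°, cos 3.9°) = (-0.068015, 0.99768). P is at the origin and L lies 69.6 along u from P, so L = 69.6·u = (69.439, 4.7339). Tangency of A1 to both parallel lines with radius 25.3 puts C and R at P ± 25.3·n: C = (-1.7208, 25.241), R = (1.7208, -25.241). Equal radii place D and N the same way about L: D = L + 25.3·n = (67.718, 29.975), N = L − 25.3·n = (71.160, -20.508). Then |PD| = |D − P| = 74.056.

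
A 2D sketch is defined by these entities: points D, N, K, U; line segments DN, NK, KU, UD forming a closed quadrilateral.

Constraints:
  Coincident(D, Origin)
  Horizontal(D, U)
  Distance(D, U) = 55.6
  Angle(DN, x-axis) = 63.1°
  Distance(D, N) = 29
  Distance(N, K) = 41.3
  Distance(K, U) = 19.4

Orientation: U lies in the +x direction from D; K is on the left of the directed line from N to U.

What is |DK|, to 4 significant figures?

57.26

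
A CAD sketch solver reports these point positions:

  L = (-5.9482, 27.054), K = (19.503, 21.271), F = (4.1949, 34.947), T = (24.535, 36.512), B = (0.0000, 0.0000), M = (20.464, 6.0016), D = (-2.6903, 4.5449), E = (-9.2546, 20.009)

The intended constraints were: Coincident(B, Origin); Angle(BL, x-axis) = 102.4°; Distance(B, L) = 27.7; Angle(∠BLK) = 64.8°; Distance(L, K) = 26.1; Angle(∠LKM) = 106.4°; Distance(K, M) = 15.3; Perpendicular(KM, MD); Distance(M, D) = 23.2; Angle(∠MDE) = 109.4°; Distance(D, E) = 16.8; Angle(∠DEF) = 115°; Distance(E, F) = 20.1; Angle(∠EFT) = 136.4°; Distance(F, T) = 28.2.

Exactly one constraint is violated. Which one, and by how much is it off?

Distance(F, T) = 28.2 — off by 7.80.

B = (0.00, 0.00) ✓; BL at 102.4° ✓; |BL| = 27.70 ✓; ∠BLK = 64.80° ✓; |LK| = 26.10 ✓; ∠LKM = 106.4° ✓; |KM| = 15.30 ✓; ∠(KM, MD) = 90.00° ✓; |MD| = 23.20 ✓; ∠MDE = 109.4° ✓; |DE| = 16.80 ✓; ∠DEF = 115.0° ✓; |EF| = 20.10 ✓; ∠EFT = 136.4° ✓; |FT| = 20.40 ✗.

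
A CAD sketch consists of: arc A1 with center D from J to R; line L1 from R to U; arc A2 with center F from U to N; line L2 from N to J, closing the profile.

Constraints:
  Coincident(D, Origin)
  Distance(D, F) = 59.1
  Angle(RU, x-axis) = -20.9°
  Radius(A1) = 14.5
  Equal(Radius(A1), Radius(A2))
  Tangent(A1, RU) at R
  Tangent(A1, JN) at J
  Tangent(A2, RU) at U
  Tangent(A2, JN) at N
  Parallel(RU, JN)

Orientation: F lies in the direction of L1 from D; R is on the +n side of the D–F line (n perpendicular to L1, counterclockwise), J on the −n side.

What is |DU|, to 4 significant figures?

60.85

The slot axis is L1's direction at -20.9°, so u = (cos -20.9°, sin -20.9°) = (0.9342, -0.3567) and n = (−sin -20.9°, cos -20.9°) = (0.3567, 0.9342). D is at the origin and F lies 59.1 along u from D, so F = 59.1·u = (55.21, -21.08). Tangency of A1 to both parallel lines with radius 14.5 puts R and J at D ± 14.5·n: R = (5.173, 13.55), J = (-5.173, -13.55). Equal radii place U and N the same way about F: U = F + 14.5·n = (60.38, -7.537), N = F − 14.5·n = (50.04, -34.63). Then |DU| = |U − D| = 60.85.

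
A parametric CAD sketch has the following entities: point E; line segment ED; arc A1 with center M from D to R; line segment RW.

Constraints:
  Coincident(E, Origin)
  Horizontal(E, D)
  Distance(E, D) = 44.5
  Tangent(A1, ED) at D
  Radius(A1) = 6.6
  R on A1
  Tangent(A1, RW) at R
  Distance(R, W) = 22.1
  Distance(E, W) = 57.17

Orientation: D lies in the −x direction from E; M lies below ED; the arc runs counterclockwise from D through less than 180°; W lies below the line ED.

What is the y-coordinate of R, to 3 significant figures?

-7.17

Checks: |MD| = 6.600 ✓; |MR| = 6.600 ✓; ∠(MR, RW) = 90.00° ✓; |RW| = 22.10 ✓; |EW| = 57.17 ✓.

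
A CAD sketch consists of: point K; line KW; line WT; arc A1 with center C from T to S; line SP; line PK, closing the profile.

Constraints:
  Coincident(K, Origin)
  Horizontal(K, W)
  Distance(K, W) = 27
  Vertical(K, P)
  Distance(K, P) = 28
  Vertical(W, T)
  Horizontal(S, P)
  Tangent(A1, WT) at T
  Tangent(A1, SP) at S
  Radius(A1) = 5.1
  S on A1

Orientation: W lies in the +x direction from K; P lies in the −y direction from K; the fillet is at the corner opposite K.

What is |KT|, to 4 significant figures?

35.40

K is at the origin; KW is horizontal with |KW| = 27.0 and W on the +x side, so W = (27.00, 0.000). K and P share the same x with |KP| = 28.0 and P on the −y side, so P = (0.000, -28.00). The virtual corner opposite K is at (27.00, -28.00). Since A1 is tangent to WT there, CT ⟂ WT and A1 meets SP tangentially, so CS is at right angles to SP, with radius 5.1, so the center C sits 5.1 in from both sides at C = (21.90, -22.90). That places the tangent points at T = (27.00, -22.90) on WT and S = (21.90, -28.00) on SP. Then |KT| = |T − K| = 35.40.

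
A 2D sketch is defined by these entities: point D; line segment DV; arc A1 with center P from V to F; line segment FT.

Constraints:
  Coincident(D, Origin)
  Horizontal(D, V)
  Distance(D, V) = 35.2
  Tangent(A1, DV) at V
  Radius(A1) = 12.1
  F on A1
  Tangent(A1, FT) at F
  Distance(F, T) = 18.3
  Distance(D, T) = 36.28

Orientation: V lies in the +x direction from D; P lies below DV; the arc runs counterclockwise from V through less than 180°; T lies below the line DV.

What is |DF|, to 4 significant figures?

25.63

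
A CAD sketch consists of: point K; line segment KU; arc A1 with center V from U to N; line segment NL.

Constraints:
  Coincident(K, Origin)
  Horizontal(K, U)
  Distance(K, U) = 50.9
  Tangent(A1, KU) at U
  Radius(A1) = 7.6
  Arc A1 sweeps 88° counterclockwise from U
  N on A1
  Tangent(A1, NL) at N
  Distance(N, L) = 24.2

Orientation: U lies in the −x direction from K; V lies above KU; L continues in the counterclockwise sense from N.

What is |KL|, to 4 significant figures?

52.88

K is at the origin; K and U share the same y with |KU| = 50.9 and U on the −x side, so U = (-50.90, 0.000). A1 meets KU tangentially, so VU is at right angles to KU, so V = U + (0, 7.6) = (-50.90, 7.600). On A1, U sits at bearing -90° from V; an 88° counterclockwise sweep puts N at bearing -2°, so N = V + 7.6·(cos -2°, sin -2°) = (-43.30, 7.335). The tangent condition forces VN to be normal to NL, so NL runs along (−sin -2°, cos -2°); with |NL| = 24.2, L = (-42.46, 31.52). Then |KL| = |L − K| = 52.88.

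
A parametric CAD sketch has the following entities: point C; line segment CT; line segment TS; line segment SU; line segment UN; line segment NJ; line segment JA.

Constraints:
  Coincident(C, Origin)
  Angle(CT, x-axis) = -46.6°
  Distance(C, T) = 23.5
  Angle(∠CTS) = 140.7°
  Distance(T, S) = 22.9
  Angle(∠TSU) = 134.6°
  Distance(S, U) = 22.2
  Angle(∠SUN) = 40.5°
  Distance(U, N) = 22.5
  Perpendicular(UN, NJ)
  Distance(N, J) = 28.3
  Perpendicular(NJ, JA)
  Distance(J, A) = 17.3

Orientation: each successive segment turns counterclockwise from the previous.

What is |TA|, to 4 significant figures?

37.96

UN ⟂ NJ, so NJ runs at -92.40°; with |NJ| = 28.3, J = (32.67, -33.62). NJ is perpendicular to JA, so JA runs at -2.400°; with |JA| = 17.3, A = (49.95, -34.34). Then |TA| = |A − T| = 37.96.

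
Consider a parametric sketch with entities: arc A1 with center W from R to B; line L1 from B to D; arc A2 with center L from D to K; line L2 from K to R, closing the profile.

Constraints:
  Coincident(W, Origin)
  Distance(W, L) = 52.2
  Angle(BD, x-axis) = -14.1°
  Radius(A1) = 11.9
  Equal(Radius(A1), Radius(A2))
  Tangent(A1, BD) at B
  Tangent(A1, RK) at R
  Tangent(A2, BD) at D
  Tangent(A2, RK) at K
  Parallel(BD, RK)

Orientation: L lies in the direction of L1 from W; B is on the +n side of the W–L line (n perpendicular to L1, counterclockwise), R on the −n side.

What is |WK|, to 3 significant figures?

53.5

The slot axis is L1's direction at -14.1°, so u = (cos -14.1°, sin -14.1°) = (0.970, -0.244) and n = (−sin -14.1°, cos -14.1°) = (0.244, 0.970). W is at the origin and L lies 52.2 along u from W, so L = 52.2·u = (50.6, -12.7). Tangency of A1 to both parallel lines with radius 11.9 puts B and R at W ± 11.9·n: B = (2.90, 11.5), R = (-2.90, -11.5). Equal radii place D and K the same way about L: D = L + 11.9·n = (53.5, -1.18), K = L − 11.9·n = (47.7, -24.3). Then |WK| = |K − W| = 53.5.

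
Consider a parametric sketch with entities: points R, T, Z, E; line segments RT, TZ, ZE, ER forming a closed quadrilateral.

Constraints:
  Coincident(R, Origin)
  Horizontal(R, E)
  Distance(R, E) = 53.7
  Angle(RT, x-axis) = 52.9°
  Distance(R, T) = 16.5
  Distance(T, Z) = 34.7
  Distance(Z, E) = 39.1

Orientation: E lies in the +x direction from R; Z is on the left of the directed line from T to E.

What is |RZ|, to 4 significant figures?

50.89

Checks: |TZ| = 34.70 ✓; |ZE| = 39.10 ✓.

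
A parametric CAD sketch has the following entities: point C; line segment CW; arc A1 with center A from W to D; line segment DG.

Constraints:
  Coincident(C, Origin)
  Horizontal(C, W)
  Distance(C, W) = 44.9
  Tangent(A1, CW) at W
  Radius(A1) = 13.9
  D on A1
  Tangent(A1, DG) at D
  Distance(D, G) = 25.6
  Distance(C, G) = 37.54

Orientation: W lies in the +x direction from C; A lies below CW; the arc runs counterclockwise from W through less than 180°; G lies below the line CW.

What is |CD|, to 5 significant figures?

33.319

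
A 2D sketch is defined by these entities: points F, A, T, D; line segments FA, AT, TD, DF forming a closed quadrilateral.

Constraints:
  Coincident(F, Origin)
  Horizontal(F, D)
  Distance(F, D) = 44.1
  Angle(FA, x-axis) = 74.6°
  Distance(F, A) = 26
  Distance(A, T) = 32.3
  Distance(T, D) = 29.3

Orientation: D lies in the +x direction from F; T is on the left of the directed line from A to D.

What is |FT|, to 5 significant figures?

48.496

Checks: |AT| = 32.30 ✓; |TD| = 29.30 ✓.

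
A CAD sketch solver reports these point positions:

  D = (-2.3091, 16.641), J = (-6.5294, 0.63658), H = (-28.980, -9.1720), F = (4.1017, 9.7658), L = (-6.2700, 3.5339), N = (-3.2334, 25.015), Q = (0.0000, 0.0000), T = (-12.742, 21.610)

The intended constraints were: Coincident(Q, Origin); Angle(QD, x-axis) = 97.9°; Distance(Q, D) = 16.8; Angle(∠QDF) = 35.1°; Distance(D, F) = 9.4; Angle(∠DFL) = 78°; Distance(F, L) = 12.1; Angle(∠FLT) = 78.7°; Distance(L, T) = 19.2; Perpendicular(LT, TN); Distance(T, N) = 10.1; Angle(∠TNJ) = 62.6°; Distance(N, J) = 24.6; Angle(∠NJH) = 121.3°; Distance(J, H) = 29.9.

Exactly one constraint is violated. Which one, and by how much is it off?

Distance(J, H) = 29.9 — off by 5.40.

Q = (0.00, 0.00) ✓; QD at 97.90° ✓; |QD| = 16.80 ✓; ∠QDF = 35.10° ✓; |DF| = 9.400 ✓; ∠DFL = 78.00° ✓; |FL| = 12.10 ✓; ∠FLT = 78.70° ✓; |LT| = 19.20 ✓; ∠(LT, TN) = 90.00° ✓; |TN| = 10.10 ✓; ∠TNJ = 62.60° ✓; |NJ| = 24.60 ✓; ∠NJH = 121.3° ✓; |JH| = 24.50 ✗.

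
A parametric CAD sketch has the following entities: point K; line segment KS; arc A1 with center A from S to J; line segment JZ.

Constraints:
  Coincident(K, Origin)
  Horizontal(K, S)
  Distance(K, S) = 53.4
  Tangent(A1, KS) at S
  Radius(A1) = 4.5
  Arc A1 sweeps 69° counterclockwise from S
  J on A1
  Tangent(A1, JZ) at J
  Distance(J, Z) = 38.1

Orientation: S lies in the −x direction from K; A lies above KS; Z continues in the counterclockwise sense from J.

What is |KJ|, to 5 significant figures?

49.284

K is at the origin; KS is horizontal with |KS| = 53.4 and S on the −x side, so S = (-53.400, 0.0000). Tangency of A1 to KS means the radius AS is perpendicular to KS, so A = S + (0, 4.5) = (-53.400, 4.5000). On A1, S sits at bearing -90° from A; a 69° counterclockwise sweep puts J at bearing -21°, so J = A + 4.5·(cos -21°, sin -21°) = (-49.199, 2.8873). Then |KJ| = |J − K| = 49.284.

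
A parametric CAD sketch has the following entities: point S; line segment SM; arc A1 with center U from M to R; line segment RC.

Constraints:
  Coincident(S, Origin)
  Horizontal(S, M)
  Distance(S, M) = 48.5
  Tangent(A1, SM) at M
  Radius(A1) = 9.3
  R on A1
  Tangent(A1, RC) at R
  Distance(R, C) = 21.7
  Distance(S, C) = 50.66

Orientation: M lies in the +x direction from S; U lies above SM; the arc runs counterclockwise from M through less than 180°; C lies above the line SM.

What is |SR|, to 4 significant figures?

57.34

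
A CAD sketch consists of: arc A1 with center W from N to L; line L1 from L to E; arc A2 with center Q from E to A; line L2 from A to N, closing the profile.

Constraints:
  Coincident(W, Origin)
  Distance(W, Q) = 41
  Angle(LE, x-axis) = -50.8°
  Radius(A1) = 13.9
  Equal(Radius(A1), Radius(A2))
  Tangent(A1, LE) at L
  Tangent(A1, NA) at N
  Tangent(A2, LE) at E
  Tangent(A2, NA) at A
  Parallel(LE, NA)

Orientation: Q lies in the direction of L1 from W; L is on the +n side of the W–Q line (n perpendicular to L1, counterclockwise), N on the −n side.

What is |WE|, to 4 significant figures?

43.29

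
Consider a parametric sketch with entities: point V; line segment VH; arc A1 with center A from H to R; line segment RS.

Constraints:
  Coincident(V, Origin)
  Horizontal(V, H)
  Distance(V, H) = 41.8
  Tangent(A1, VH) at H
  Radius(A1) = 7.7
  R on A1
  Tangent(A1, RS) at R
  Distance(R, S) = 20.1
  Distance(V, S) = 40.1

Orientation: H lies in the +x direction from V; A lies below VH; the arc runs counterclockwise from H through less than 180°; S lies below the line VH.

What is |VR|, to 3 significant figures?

34.8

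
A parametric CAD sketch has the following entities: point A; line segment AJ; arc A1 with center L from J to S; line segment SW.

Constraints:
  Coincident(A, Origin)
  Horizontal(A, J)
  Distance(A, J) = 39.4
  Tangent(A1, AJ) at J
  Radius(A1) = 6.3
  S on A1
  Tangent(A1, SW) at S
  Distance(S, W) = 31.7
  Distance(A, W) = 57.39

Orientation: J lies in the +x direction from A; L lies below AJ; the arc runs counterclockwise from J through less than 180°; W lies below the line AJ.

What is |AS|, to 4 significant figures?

34.35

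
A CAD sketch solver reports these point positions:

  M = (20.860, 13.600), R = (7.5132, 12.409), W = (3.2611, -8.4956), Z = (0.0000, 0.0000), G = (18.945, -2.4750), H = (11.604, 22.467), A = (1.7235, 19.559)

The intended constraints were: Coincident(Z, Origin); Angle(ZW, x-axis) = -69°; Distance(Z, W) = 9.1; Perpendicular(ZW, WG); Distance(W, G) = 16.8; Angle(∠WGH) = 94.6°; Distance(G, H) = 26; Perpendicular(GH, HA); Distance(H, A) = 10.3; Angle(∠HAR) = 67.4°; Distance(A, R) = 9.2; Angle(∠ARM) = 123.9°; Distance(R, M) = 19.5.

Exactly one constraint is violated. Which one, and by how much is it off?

Distance(R, M) = 19.5 — off by 6.10.

Z = (0.00, 0.00) ✓; ZW at -69.00° ✓; |ZW| = 9.100 ✓; ∠(ZW, WG) = 90.00° ✓; |WG| = 16.80 ✓; ∠WGH = 94.60° ✓; |GH| = 26.00 ✓; ∠(GH, HA) = 90.00° ✓; |HA| = 10.30 ✓; ∠HAR = 67.40° ✓; |AR| = 9.200 ✓; ∠ARM = 123.9° ✓; |RM| = 13.40 ✗.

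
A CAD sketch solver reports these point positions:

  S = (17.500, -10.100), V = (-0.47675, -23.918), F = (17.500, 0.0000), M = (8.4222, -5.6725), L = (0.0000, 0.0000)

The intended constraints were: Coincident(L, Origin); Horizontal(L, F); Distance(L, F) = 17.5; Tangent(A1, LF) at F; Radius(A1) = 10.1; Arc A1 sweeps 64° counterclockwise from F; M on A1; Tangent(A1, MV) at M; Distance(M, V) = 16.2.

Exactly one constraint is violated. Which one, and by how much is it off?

Distance(M, V) = 16.2 — off by 4.10.

L = (0.00, 0.00) ✓; L.y = 0.00, F.y = 0.00 ✓; |LF| = 17.50 ✓; ∠(SF, FL) = 90.00° ✓; |SF| = 10.10 ✓; bearing(S→M) − bearing(S→F) = 64.00° ✓; |SM| = 10.10 ✓; ∠(SM, MV) = 90.00° ✓; |MV| = 20.30 ✗.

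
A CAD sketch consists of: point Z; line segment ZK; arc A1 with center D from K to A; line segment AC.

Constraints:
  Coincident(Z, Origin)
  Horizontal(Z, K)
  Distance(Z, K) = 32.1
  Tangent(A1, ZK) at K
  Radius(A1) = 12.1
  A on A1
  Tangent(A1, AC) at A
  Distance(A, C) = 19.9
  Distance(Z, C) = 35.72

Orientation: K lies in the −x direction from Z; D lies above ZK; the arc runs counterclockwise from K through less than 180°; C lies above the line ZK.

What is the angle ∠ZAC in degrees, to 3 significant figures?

113°

Checks: Z = (0.00, 0.00) ✓; ∠(DK, KZ) = 90.00° ✓; |DK| = 12.10 ✓; |DA| = 12.10 ✓; ∠(DA, AC) = 90.00° ✓; |AC| = 19.90 ✓; |ZC| = 35.72 ✓.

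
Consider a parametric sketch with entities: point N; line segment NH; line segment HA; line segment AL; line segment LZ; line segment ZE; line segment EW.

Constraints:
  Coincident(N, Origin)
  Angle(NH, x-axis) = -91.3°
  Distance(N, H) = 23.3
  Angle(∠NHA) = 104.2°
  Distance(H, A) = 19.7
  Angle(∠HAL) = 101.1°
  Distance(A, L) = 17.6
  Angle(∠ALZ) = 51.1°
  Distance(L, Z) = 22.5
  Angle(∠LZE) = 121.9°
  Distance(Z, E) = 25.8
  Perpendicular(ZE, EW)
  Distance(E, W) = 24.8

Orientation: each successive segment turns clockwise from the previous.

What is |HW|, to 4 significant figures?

33.31

N is at the origin; NH runs at -91.3° with length 23.3, so H = (-0.5286, -23.29). ∠NHA = 104.2° gives HA at -167.1° from the x-axis; with |HA| = 19.7, A = (-19.73, -27.69). ∠HAL = 101.1° gives AL at 114.0° from the x-axis; with |AL| = 17.6, L = (-26.89, -11.61). ∠ALZ = 51.1° gives LZ at -14.90° from the x-axis; with |LZ| = 22.5, Z = (-5.147, -17.40). ∠LZE = 121.9° gives ZE at -73.00° from the x-axis; with |ZE| = 25.8, E = (2.397, -42.07). ZE is perpendicular to EW, so EW runs at -163.0°; with |EW| = 24.8, W = (-21.32, -49.32). Then |HW| = |W − H| = 33.31.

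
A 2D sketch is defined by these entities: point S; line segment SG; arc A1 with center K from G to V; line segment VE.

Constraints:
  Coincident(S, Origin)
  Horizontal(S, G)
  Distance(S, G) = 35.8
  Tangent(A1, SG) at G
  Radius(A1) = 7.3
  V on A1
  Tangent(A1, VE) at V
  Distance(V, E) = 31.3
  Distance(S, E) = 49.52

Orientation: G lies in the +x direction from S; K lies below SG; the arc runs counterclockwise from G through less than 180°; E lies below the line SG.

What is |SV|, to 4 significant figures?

29.55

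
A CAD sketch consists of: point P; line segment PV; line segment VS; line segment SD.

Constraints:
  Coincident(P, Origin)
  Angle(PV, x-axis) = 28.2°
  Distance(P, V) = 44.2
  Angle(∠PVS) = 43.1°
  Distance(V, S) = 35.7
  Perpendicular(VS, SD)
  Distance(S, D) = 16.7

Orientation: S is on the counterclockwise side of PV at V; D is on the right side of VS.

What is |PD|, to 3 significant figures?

47.0

P is at the origin; PV runs at 28.2° with length 44.2, so V = 44.2·(cos 28.2°, sin 28.2°) = (39.0, 20.9). ∠PVS = 43.1°, so VS runs at 28.2° + (180° − 43.1°) = 165° from the x-axis; with |VS| = 35.7, S = V + 35.7·(cos 165°, sin 165°) = (4.45, 30.1). The perpendicularity gives SD at right angles to VS; with |SD| = 16.7 on the right of VS, D = S + 16.7·(0.257, 0.966) = (8.75, 46.2). Then |PD| = |D − P| = 47.0.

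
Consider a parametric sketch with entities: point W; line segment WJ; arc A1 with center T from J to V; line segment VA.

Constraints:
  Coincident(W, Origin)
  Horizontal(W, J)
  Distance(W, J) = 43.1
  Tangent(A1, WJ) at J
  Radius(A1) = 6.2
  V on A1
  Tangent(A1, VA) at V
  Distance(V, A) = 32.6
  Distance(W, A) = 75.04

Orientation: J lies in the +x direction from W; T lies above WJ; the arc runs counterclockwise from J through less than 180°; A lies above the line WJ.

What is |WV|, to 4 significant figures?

47.38

W is at the origin; WJ is horizontal with |WJ| = 43.1 and J on the +x side, so J = (43.10, 0.000). Tangency of A1 to WJ means the radius TJ is perpendicular to WJ, so T = J + (0, 6.2) = (43.10, 6.200). Since TV ⟂ VA (tangency), |TA| = √(6.2² + 32.6²) = 33.18 regardless of where V sits on A1. So A lies on both circle(W, 75.04) and circle(T, 33.18); the above-WJ intersection is A = (71.09, 24.03). V is the foot of the tangent from A: V = (47.35, 1.685).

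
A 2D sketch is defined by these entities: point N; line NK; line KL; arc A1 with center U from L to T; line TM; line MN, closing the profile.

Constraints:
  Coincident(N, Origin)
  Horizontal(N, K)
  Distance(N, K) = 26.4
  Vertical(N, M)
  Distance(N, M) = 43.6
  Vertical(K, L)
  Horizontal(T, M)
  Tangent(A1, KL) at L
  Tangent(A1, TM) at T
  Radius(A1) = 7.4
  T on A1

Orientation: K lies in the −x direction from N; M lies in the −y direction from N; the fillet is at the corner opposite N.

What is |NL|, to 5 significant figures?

44.804

N is at the origin; NK is horizontal with |NK| = 26.4 and K on the −x side, so K = (-26.400, 0.0000). N and M share the same x with |NM| = 43.6 and M on the −y side, so M = (0.0000, -43.600). The virtual corner opposite N is at (-26.400, -43.600). Since A1 is tangent to KL there, UL ⟂ KL and tangency of A1 to TM means the radius UT is perpendicular to TM, with radius 7.4, so the center U sits 7.4 in from both sides at U = (-19.000, -36.200). That places the tangent points at L = (-26.400, -36.200) on KL and T = (-19.000, -43.600) on TM. Then |NL| = |L − N| = 44.804.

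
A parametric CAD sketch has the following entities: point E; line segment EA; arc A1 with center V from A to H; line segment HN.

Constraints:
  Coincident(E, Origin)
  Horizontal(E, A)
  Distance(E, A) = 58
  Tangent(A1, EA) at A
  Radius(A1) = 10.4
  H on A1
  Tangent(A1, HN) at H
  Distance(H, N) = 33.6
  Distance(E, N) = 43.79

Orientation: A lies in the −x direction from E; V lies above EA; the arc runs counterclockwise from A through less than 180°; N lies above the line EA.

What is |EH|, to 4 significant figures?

49.71

E is at the origin; EA is horizontal with |EA| = 58.0 and A on the −x side, so A = (-58.00, 0.000). Since A1 is tangent to EA there, VA ⟂ EA, so V = A + (0, 10.4) = (-58.00, 10.40). Since VH ⟂ HN (tangency), |VN| = √(10.4² + 33.6²) = 35.17 regardless of where H sits on A1. So N lies on both circle(E, 43.79) and circle(V, 35.17); the above-EA intersection is N = (-30.09, 31.81). H is the foot of the tangent from N: H = (-49.51, 4.390).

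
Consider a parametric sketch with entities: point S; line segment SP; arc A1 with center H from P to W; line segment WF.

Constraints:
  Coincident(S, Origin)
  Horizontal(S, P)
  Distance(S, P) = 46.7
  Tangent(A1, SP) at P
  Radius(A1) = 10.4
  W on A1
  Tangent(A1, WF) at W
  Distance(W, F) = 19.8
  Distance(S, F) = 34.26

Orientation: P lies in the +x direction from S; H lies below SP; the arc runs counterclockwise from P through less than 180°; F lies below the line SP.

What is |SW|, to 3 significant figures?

38.3

S is at the origin; SP is horizontal with |SP| = 46.7 and P on the +x side, so P = (46.7, 0.00). A1 meets SP tangentially, so HP is at right angles to SP, so H = P + (0, -10.4) = (46.7, -10.4). Since HW ⟂ WF (tangency), |HF| = √(10.4² + 19.8²) = 22.4 regardless of where W sits on A1. So F lies on both circle(S, 34.26) and circle(H, 22.4); the below-SP intersection is F = (27.0, -21.0). W is the foot of the tangent from F: W = (38.1, -4.61).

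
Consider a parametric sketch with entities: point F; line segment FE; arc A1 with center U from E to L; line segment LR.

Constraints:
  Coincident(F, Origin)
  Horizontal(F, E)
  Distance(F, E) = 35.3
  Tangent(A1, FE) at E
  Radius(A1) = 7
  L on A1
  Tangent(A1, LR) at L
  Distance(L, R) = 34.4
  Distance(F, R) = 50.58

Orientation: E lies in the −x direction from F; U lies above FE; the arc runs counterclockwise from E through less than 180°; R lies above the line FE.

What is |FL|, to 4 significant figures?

29.18

Checks: |UE| = 7.000 ✓; |UL| = 7.000 ✓; ∠(UL, LR) = 90.00° ✓; |LR| = 34.40 ✓; |FR| = 50.58 ✓.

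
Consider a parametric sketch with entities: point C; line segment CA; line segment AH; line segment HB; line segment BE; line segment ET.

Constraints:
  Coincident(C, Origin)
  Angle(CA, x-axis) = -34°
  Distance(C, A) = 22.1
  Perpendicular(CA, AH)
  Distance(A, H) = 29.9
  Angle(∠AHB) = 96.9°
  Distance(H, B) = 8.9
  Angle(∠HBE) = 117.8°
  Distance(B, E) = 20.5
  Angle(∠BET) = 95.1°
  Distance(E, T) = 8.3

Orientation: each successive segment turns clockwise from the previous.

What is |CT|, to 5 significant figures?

11.875

C is at the origin; CA runs at -34.0° with length 22.1, so A = (18.322, -12.358). CA is perpendicular to AH, so AH runs at -124.00°; with |AH| = 29.9, H = (1.6019, -37.146). ∠AHB = 96.9° gives HB at 152.90° from the x-axis; with |HB| = 8.9, B = (-6.3210, -33.092). ∠HBE = 117.8° gives BE at 90.700° from the x-axis; with |BE| = 20.5, E = (-6.5715, -12.594). ∠BET = 95.1° gives ET at 5.8000° from the x-axis; with |ET| = 8.3, T = (1.6860, -11.755). Then |CT| = |T − C| = 11.875.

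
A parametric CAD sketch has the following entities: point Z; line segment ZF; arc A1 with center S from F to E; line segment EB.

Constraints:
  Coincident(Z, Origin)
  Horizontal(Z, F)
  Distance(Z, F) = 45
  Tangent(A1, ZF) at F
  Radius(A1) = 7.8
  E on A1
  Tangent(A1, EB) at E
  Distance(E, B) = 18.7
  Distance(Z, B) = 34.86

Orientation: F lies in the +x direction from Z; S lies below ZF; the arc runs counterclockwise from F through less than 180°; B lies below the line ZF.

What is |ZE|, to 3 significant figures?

38.5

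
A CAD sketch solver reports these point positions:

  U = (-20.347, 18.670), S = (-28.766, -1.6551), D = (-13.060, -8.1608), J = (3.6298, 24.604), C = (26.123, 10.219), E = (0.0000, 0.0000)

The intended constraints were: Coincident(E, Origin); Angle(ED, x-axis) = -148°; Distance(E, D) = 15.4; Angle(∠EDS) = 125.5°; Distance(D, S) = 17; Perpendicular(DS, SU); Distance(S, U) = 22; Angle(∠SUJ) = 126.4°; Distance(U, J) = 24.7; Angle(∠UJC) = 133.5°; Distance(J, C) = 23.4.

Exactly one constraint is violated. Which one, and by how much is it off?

Distance(J, C) = 23.4 — off by 3.30.

E = (0.00, 0.00) ✓; ED at -148.0° ✓; |ED| = 15.40 ✓; ∠EDS = 125.5° ✓; |DS| = 17.00 ✓; ∠(DS, SU) = 90.00° ✓; |SU| = 22.00 ✓; ∠SUJ = 126.4° ✓; |UJ| = 24.70 ✓; ∠UJC = 133.5° ✓; |JC| = 26.70 ✗.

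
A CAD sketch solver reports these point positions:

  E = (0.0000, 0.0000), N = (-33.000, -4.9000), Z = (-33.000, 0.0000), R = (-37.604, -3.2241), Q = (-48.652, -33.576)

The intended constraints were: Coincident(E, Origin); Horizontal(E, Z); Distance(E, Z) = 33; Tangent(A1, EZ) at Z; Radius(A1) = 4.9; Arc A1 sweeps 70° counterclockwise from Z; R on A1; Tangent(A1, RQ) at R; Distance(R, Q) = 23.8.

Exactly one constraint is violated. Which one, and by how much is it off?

Distance(R, Q) = 23.8 — off by 8.50.

E = (0.00, 0.00) ✓; E.y = 0.00, Z.y = 0.00 ✓; |EZ| = 33.00 ✓; ∠(NZ, ZE) = 90.00° ✓; |NZ| = 4.900 ✓; bearing(N→R) − bearing(N→Z) = 70.00° ✓; |NR| = 4.900 ✓; ∠(NR, RQ) = 90.00° ✓; |RQ| = 32.30 ✗.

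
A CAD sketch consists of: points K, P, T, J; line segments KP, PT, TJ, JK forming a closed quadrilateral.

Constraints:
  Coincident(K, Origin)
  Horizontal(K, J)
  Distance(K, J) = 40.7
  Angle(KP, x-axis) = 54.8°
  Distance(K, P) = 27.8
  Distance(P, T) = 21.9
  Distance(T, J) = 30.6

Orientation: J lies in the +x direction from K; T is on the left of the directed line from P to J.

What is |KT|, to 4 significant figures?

47.50

K is at the origin; KJ is horizontal with |KJ| = 40.7 and J in +x, so J = (40.7, 0). KP runs at 54.8° with |KP| = 27.8, so P = (16.02, 22.72). T is determined by |PT| = 21.9 and |TJ| = 30.6 together: it lies at the intersection of circle(P, 21.9) and circle(J, 30.6). With |PJ| = 33.54, the foot of the radical line on PJ is 9.961 from P and the perpendicular offset is √(21.9² − 9.961²) = 19.50. Taking the left-of-PJ solution: T = (36.56, 30.32).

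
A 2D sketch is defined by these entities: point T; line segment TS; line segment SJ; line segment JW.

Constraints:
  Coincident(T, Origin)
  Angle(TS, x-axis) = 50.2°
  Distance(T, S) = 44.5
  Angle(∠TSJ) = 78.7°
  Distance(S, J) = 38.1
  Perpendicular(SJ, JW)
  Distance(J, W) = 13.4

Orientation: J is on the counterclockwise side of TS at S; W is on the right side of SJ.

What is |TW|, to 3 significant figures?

64.2

T is at the origin; TS runs at 50.2° with length 44.5, so S = 44.5·(cos 50.2°, sin 50.2°) = (28.5, 34.2). ∠TSJ = 78.7°, so SJ runs at 50.2° + (180° − 78.7°) = 152° from the x-axis; with |SJ| = 38.1, J = S + 38.1·(cos 152°, sin 152°) = (-5.00, 52.4). SJ ⟂ JW; with |JW| = 13.4 on the right of SJ, W = J + 13.4·(0.477, 0.879) = (1.40, 64.1). Then |TW| = |W − T| = 64.2.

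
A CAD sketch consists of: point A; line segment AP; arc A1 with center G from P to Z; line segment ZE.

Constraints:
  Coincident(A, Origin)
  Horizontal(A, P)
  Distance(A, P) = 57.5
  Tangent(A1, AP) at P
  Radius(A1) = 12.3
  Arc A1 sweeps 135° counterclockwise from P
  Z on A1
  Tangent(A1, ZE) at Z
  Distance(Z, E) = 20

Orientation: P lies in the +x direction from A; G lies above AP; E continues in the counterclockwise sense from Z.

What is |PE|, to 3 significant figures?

35.6

A is at the origin; AP is horizontal with |AP| = 57.5 and P on the +x side, so P = (57.5, 0.00). Tangency of A1 to AP means the radius GP is perpendicular to AP, so G = P + (0, 12.3) = (57.5, 12.3). On A1, P sits at bearing -90° from G; a 135° counterclockwise sweep puts Z at bearing 45°, so Z = G + 12.3·(cos 45°, sin 45°) = (66.2, 21.0). A1 meets ZE tangentially, so GZ is at right angles to ZE, so ZE runs along (−sin 45°, cos 45°); with |ZE| = 20.0, E = (52.1, 35.1). Then |PE| = |E − P| = 35.6.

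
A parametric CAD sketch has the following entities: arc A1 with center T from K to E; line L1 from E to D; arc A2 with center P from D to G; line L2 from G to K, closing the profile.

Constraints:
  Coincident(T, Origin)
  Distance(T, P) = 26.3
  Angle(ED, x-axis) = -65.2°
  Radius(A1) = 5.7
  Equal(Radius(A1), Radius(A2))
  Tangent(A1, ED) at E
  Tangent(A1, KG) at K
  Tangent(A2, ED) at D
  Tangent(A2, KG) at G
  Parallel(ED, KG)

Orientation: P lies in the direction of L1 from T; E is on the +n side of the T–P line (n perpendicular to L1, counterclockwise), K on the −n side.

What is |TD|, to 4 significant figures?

26.91

The slot axis is L1's direction at -65.2°, so u = (cos -65.2°, sin -65.2°) = (0.4195, -0.9078) and n = (−sin -65.2°, cos -65.2°) = (0.9078, 0.4195). T is at the origin and P lies 26.3 along u from T, so P = 26.3·u = (11.03, -23.87). Tangency of A1 to both parallel lines with radius 5.7 puts E and K at T ± 5.7·n: E = (5.174, 2.391), K = (-5.174, -2.391). Equal radii place D and G the same way about P: D = P + 5.7·n = (16.21, -21.48), G = P − 5.7·n = (5.857, -26.27). Then |TD| = |D − T| = 26.91.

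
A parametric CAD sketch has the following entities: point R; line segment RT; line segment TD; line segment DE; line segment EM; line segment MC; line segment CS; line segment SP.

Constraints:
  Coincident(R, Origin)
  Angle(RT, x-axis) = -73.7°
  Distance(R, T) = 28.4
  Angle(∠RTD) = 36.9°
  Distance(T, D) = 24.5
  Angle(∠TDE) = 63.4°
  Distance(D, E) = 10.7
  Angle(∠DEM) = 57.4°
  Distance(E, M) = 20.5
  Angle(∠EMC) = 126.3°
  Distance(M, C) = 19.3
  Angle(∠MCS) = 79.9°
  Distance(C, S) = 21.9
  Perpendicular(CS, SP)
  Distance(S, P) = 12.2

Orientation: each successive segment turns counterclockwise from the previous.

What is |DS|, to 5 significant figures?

17.468

R is at the origin; RT runs at -73.7° with length 28.4, so T = (7.9709, -27.258). ∠RTD = 36.9° gives TD at 69.400° from the x-axis; with |TD| = 24.5, D = (16.591, -4.3250). ∠TDE = 63.4° gives DE at -174.00° from the x-axis; with |DE| = 10.7, E = (5.9497, -5.4435). ∠DEM = 57.4° gives EM at -51.400° from the x-axis; with |EM| = 20.5, M = (18.739, -21.465). ∠EMC = 126.3° gives MC at 2.3000° from the x-axis; with |MC| = 19.3, C = (38.024, -20.690). ∠MCS = 79.9° gives CS at 102.40° from the x-axis; with |CS| = 21.9, S = (33.321, 0.69903). Then |DS| = |S − D| = 17.468.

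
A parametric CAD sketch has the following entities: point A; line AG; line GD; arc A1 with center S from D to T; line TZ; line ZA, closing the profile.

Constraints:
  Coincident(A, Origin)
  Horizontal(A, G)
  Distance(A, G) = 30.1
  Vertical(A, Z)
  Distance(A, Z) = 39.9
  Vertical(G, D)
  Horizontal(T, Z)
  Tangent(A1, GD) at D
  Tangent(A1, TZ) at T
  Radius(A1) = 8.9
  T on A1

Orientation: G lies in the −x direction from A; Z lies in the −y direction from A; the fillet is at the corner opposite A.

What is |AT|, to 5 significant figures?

45.182

A is at the origin; A and G share the same y with |AG| = 30.1 and G on the −x side, so G = (-30.100, 0.0000). A and Z share the same x with |AZ| = 39.9 and Z on the −y side, so Z = (0.0000, -39.900). The virtual corner opposite A is at (-30.100, -39.900). A1 meets GD tangentially, so SD is at right angles to GD and the tangent condition forces ST to be normal to TZ, with radius 8.9, so the center S sits 8.9 in from both sides at S = (-21.200, -31.000). That places the tangent points at D = (-30.100, -31.000) on GD and T = (-21.200, -39.900) on TZ. Then |AT| = |T − A| = 45.182.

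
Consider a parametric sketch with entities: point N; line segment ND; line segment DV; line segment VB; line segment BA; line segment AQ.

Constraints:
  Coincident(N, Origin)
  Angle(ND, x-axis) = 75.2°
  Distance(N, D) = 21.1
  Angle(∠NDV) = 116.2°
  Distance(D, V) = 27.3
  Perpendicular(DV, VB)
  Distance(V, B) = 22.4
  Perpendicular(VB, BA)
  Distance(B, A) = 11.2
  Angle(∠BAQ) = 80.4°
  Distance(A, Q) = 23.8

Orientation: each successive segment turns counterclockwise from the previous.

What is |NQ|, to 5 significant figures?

35.545

VB ⟂ BA, so BA runs at -41.000°; with |BA| = 11.2, A = (-21.457, 14.057). ∠BAQ = 80.4° gives AQ at 58.600° from the x-axis; with |AQ| = 23.8, Q = (-9.0566, 34.372). Then |NQ| = |Q − N| = 35.545.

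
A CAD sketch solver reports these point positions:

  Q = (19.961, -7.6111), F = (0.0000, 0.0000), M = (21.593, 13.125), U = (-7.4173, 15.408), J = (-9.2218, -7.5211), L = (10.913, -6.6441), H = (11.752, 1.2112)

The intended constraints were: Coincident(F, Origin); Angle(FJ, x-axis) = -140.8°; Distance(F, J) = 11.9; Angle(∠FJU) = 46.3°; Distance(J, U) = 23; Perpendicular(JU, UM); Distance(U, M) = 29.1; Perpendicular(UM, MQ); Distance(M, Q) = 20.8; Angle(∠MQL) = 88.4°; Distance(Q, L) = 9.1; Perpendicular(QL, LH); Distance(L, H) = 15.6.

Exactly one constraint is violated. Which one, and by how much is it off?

Distance(L, H) = 15.6 — off by 7.70.

F = (0.00, 0.00) ✓; FJ at -140.8° ✓; |FJ| = 11.90 ✓; ∠FJU = 46.30° ✓; |JU| = 23.00 ✓; ∠(JU, UM) = 90.00° ✓; |UM| = 29.10 ✓; ∠(UM, MQ) = 90.00° ✓; |MQ| = 20.80 ✓; ∠MQL = 88.40° ✓; |QL| = 9.100 ✓; ∠(QL, LH) = 90.00° ✓; |LH| = 7.900 ✗.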